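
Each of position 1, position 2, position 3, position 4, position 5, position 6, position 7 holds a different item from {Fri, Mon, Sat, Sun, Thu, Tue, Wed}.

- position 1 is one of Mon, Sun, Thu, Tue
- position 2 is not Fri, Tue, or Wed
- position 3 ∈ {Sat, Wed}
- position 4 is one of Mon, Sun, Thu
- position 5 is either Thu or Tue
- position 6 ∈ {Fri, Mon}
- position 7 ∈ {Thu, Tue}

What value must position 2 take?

Sat

The 7 variables draw from only 7 values {Fri, Mon, Sat, Sun, Thu, Tue, Wed}, so each is used; only position 6 can be Fri, hence position 6 = Fri.
The 6 still-open variables together cover exactly {Mon, Sat, Sun, Thu, Tue, Wed} — 6 values for 6 variables — and Wed appears only in position 3's list, so position 3 = Wed.
The 5 still-open variables together cover exactly {Mon, Sat, Sun, Thu, Tue} — 5 values for 5 variables — and Sat appears only in position 2's list, so position 2 = Sat.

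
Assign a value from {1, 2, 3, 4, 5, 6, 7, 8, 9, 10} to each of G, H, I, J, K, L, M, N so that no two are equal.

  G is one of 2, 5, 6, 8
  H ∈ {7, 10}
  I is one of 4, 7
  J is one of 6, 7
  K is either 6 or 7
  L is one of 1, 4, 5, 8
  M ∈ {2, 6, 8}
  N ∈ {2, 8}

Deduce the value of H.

Among the 8 variables, 1 fits only L (and all 8 values in {1, 2, 4, 5, 6, 7, 8, 10} must be used), so L = 1.
The 7 still-open variables draw from only 7 values {2, 4, 5, 6, 7, 8, 10}, so each is used; only I can be 4, hence I = 4.
Among the 6 still-open variables, 5 fits only G (and all 6 values in {2, 5, 6, 7, 8, 10} must be used), so G = 5.
Among the 5 still-open variables, 10 fits only H (and all 5 values in {2, 6, 7, 8, 10} must be used), so H = 10.

10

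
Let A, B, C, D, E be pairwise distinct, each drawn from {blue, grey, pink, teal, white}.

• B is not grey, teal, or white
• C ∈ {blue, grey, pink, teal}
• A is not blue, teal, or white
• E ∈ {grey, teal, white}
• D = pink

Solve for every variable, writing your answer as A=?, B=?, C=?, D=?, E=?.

A=grey, B=blue, C=teal, D=pink, E=white

D has just one choice, so D = pink. Strike pink from A, B, C.
That leaves A = grey. Strike grey from C, E.
B must be blue (only option left). Strike blue from C.
C must be teal (only option left). So E can't be teal.
E has just one choice, so E = white.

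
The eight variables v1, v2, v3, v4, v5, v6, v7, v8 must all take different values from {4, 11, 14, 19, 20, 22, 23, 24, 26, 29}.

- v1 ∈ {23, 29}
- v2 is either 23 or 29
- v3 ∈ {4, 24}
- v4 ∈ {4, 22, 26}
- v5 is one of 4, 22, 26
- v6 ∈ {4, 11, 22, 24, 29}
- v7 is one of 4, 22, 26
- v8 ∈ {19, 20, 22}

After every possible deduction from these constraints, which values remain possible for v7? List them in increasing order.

v1 and v2 between them cover only {23, 29} — a naked pair. Remove those values from v6.
v4, v5, v7 between them cover only {4, 22, 26} — a naked triple. Remove those values from v3, v6, v8.
That leaves v3 = 24. Eliminate 24 elsewhere: v6.
v6's domain is down to {11}, so v6 = 11.
No further eliminations apply; v7 can still be any of 4, 22, 26.

4, 22, 26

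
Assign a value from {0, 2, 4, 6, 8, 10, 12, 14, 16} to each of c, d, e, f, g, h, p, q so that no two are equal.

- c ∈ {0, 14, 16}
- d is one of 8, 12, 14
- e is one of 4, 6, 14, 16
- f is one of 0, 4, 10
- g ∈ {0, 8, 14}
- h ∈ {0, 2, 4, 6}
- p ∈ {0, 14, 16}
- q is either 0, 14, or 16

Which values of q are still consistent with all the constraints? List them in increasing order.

0, 14, 16

c, p, q between them cover only {0, 14, 16} — a naked triple. Remove those values from d, e, f, g, h.
g must be 8 (only option left). Eliminate 8 elsewhere: d.
d has just one choice, so d = 12.
No further eliminations apply; q can still be any of 0, 14, 16.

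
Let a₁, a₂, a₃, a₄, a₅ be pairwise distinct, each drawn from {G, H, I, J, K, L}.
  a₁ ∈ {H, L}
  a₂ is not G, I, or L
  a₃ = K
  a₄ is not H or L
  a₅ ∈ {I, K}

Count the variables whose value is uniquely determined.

2

a₃'s domain is down to {K}, so a₃ = K. Strike K from a₂, a₄, a₅.
a₅ must be I (only option left). Remove I from a₄.
Determined: a₃=K, a₅=I. The other variables each still have more than one consistent value. That makes 2.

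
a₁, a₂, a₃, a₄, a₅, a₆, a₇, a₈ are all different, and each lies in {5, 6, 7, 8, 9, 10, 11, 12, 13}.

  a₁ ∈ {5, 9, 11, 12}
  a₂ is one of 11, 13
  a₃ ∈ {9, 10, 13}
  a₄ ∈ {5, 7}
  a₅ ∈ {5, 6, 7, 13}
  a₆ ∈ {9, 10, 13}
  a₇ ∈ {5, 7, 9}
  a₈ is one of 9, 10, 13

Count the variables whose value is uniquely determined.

3

The 8 variables draw from only 8 values {5, 6, 7, 9, 10, 11, 12, 13}, so each is used; only a₅ can be 6, hence a₅ = 6.
The 7 still-open variables together cover exactly {5, 7, 9, 10, 11, 12, 13} — 7 values for 7 variables — and 12 appears only in a₁'s list, so a₁ = 12.
The 6 still-open variables draw from only 6 values {5, 7, 9, 10, 11, 13}, so each is used; only a₂ can be 11, hence a₂ = 11.
a₃, a₆, a₈ between them cover only {9, 10, 13} — a naked triple. Remove those values from a₇.
Determined: a₁=12, a₂=11, a₅=6. The other variables each still have more than one consistent value. That makes 3.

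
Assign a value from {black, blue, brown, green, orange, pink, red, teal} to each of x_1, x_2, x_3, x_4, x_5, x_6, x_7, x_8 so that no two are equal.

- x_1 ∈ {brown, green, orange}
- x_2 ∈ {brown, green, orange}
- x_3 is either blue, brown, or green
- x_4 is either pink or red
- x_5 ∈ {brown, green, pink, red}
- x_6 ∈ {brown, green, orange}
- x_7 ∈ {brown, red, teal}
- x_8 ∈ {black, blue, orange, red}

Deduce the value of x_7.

Among the 8 variables, black fits only x_8 (and all 8 values in {black, blue, brown, green, orange, pink, red, teal} must be used), so x_8 = black.
The 7 still-open variables draw from only 7 values {blue, brown, green, orange, pink, red, teal}, so each is used; only x_3 can be blue, hence x_3 = blue.
Among the 6 still-open variables, teal fits only x_7 (and all 6 values in {brown, green, orange, pink, red, teal} must be used), so x_7 = teal.

teal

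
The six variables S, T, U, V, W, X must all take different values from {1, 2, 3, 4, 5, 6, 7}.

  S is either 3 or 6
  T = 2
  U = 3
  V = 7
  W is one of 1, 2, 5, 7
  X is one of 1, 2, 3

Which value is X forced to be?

T has just one choice, so T = 2. Strike 2 from W, X.
That leaves U = 3. So S, X can't be 3.
So X = 1.

1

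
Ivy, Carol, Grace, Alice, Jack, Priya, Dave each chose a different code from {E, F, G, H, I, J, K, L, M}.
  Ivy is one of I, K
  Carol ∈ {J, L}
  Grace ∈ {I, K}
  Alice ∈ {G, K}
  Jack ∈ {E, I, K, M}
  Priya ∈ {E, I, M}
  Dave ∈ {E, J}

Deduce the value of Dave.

The 7 variables together cover exactly {E, G, I, J, K, L, M} — 7 values for 7 variables — and G appears only in Alice's list, so Alice = G.
The 6 still-open variables together cover exactly {E, I, J, K, L, M} — 6 values for 6 variables — and L appears only in Carol's list, so Carol = L.
The 5 still-open variables draw from only 5 values {E, I, J, K, M}, so each is used; only Dave can be J, hence Dave = J.

J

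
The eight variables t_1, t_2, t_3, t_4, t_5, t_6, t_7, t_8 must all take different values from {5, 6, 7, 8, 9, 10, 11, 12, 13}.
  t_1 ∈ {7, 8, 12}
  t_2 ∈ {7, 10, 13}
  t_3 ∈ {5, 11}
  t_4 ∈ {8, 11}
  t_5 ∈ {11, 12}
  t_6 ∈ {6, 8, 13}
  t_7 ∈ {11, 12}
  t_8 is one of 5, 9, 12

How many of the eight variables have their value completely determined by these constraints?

t_5 and t_7 between them cover only {11, 12} — a naked pair. Remove those values from t_1, t_3, t_4, t_8.
t_3's domain is down to {5}, so t_3 = 5. Remove 5 from t_8.
t_4 must be 8 (only option left). So t_1, t_6 can't be 8.
t_8 has just one choice, so t_8 = 9.
t_1 has just one choice, so t_1 = 7. So t_2 can't be 7.
Determined: t_1=7, t_3=5, t_4=8, t_8=9. The other variables each still have more than one consistent value. That makes 4.

4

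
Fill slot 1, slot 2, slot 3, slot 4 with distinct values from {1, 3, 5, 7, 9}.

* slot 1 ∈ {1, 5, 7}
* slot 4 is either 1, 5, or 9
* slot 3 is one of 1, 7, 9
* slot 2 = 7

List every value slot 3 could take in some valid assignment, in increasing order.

slot 2's domain is down to {7}, so slot 2 = 7. Eliminate 7 elsewhere: slot 1, slot 3.
No further eliminations apply; slot 3 can still be any of 1, 9.

1, 9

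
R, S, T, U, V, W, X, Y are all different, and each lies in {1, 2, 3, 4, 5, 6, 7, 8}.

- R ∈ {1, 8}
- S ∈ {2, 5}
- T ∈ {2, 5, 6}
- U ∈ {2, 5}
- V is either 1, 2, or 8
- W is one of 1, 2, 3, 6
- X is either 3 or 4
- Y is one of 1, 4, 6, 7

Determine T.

6

Among the 8 variables, 7 fits only Y (and all 8 values in {1, 2, 3, 4, 5, 6, 7, 8} must be used), so Y = 7.
Among the 7 still-open variables, 4 fits only X (and all 7 values in {1, 2, 3, 4, 5, 6, 8} must be used), so X = 4.
Among the 6 still-open variables, 3 fits only W (and all 6 values in {1, 2, 3, 5, 6, 8} must be used), so W = 3.
Among the 5 still-open variables, 6 fits only T (and all 5 values in {1, 2, 5, 6, 8} must be used), so T = 6.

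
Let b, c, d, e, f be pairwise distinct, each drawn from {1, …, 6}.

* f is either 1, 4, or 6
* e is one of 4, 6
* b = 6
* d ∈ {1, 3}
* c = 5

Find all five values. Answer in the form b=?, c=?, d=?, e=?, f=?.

b=6, c=5, d=3, e=4, f=1

b must be 6 (only option left). Eliminate 6 elsewhere: e, f.
c's domain is down to {5}, so c = 5.
That leaves e = 4. Eliminate 4 elsewhere: f.
f must be 1 (only option left). Strike 1 from d.
d's domain is down to {3}, so d = 3.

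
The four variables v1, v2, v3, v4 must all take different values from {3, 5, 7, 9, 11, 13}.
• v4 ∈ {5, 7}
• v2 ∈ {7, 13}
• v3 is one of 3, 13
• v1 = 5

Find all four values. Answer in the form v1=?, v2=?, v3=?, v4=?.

v1=5, v2=13, v3=3, v4=7

v1's domain is down to {5}, so v1 = 5. Remove 5 from v4.
v4's domain is down to {7}, so v4 = 7. Strike 7 from v2.
v2 must be 13 (only option left). Strike 13 from v3.
v3 must be 3 (only option left).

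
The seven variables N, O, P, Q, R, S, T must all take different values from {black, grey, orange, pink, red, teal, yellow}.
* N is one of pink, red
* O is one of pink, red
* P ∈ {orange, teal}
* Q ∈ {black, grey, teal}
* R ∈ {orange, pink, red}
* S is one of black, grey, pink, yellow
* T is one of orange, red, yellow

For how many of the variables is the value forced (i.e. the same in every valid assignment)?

The 2 variables N and O are confined to {pink, red}, which locks those values in; drop them from R, S, T.
R has just one choice, so R = orange. So P, T can't be orange.
T has just one choice, so T = yellow. So S can't be yellow.
P must be teal (only option left). Strike teal from Q.
Determined: P=teal, R=orange, T=yellow. The other variables each still have more than one consistent value. That makes 3.

3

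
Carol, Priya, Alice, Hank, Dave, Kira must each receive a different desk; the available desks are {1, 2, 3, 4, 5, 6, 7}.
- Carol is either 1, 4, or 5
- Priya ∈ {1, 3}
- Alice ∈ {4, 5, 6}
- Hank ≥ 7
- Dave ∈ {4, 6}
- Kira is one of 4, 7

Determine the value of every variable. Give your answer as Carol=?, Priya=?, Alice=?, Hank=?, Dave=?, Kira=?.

Hank must be 7 (only option left). So Kira can't be 7.
That leaves Kira = 4. Remove 4 from Carol, Alice, Dave.
That leaves Dave = 6. Remove 6 from Alice.
Alice must be 5 (only option left). Remove 5 from Carol.
That leaves Carol = 1. So Priya can't be 1.
Priya's domain is down to {3}, so Priya = 3.

Carol=1, Priya=3, Alice=5, Hank=7, Dave=6, Kira=4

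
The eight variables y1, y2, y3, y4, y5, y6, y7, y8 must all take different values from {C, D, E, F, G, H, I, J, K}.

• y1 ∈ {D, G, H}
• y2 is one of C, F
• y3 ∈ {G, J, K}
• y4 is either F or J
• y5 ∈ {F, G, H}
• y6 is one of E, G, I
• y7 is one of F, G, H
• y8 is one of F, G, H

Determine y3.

K

y5, y7, y8 share exactly the 3 values {F, G, H}; by pigeonhole those values go to them, so strike F, G, H from y1, y2, y3, y4, y6.
y1 has just one choice, so y1 = D.
y2's domain is down to {C}, so y2 = C.
y4 must be J (only option left). Eliminate J elsewhere: y3.
So y3 = K.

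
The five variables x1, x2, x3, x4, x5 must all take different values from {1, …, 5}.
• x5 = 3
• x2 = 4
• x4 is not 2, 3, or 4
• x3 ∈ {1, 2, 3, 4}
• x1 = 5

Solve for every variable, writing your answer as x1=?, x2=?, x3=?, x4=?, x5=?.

x1=5, x2=4, x3=2, x4=1, x5=3

x1's domain is down to {5}, so x1 = 5. Strike 5 from x4.
x2's domain is down to {4}, so x2 = 4. Eliminate 4 elsewhere: x3.
x4 has just one choice, so x4 = 1. Strike 1 from x3.
x5 has just one choice, so x5 = 3. Eliminate 3 elsewhere: x3.
x3's domain is down to {2}, so x3 = 2.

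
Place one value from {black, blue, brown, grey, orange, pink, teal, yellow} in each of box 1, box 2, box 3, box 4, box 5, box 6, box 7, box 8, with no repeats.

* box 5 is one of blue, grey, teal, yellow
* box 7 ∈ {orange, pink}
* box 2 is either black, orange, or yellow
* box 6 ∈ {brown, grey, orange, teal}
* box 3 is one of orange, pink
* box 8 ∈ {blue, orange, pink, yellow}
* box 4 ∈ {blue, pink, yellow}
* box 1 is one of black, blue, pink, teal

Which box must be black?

The 8 variables draw from only 8 values {black, blue, brown, grey, orange, pink, teal, yellow}, so each is used; only box 6 can be brown, hence box 6 = brown.
The 7 still-open variables together cover exactly {black, blue, grey, orange, pink, teal, yellow} — 7 values for 7 variables — and grey appears only in box 5's list, so box 5 = grey.
The 6 still-open variables draw from only 6 values {black, blue, orange, pink, teal, yellow}, so each is used; only box 1 can be teal, hence box 1 = teal.
Among the 5 still-open variables, black fits only box 2 (and all 5 values in {black, blue, orange, pink, yellow} must be used), so box 2 = black.

box 2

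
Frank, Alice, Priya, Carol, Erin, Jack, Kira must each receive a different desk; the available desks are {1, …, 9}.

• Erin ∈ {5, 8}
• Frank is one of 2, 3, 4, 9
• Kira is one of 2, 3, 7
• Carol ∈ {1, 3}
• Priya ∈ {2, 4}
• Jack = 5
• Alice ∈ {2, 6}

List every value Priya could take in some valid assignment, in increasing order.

2, 4

Jack must be 5 (only option left). Eliminate 5 elsewhere: Erin.
Erin must be 8 (only option left).
No further eliminations apply; Priya can still be any of 2, 4.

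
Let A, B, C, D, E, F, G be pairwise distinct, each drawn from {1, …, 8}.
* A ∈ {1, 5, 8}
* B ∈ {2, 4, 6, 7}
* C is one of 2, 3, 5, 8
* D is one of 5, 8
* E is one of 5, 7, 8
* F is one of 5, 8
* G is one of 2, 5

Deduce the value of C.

The 2 variables D and F are confined to {5, 8}, which locks those values in; drop them from A, C, E, G.
That leaves A = 1.
E must be 7 (only option left). So B can't be 7.
G must be 2 (only option left). Strike 2 from B, C.
So C = 3.

3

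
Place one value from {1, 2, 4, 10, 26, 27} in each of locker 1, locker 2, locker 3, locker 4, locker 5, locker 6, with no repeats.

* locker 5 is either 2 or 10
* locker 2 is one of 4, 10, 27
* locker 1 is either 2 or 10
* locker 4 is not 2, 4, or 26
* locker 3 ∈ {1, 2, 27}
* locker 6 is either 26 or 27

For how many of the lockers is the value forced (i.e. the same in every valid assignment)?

2

The 6 variables draw from only 6 values {1, 2, 4, 10, 26, 27}, so each is used; only locker 2 can be 4, hence locker 2 = 4.
Among the 5 still-open variables, 26 fits only locker 6 (and all 5 values in {1, 2, 10, 26, 27} must be used), so locker 6 = 26.
The 2 variables locker 1 and locker 5 are confined to {2, 10}, which locks those values in; drop them from locker 3, locker 4.
Determined: locker 2=4, locker 6=26. The other lockers each still have more than one consistent value. That makes 2.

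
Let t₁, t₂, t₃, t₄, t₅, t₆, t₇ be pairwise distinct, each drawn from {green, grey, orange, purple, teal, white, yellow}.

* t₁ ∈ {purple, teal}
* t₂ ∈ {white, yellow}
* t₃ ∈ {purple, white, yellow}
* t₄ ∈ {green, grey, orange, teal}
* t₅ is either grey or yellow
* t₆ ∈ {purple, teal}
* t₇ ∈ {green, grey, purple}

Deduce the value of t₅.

The 7 variables draw from only 7 values {green, grey, orange, purple, teal, white, yellow}, so each is used; only t₄ can be orange, hence t₄ = orange.
The 6 still-open variables draw from only 6 values {green, grey, purple, teal, white, yellow}, so each is used; only t₇ can be green, hence t₇ = green.
Among the 5 still-open variables, grey fits only t₅ (and all 5 values in {grey, purple, teal, white, yellow} must be used), so t₅ = grey.

grey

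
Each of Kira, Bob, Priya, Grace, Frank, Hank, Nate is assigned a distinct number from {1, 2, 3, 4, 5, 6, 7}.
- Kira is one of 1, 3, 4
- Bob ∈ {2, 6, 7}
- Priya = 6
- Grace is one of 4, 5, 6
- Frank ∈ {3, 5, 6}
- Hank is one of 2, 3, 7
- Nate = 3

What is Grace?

4

Priya's domain is down to {6}, so Priya = 6. Remove 6 from Bob, Grace, Frank.
Nate's domain is down to {3}, so Nate = 3. Eliminate 3 elsewhere: Kira, Frank, Hank.
Frank has just one choice, so Frank = 5. Eliminate 5 elsewhere: Grace.
So Grace = 4.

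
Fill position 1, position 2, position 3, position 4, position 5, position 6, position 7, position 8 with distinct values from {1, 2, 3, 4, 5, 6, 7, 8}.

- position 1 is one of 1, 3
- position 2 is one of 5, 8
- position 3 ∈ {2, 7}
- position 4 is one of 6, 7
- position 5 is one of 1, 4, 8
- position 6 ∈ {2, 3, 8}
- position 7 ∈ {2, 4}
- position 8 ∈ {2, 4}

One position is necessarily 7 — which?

The 8 variables draw from only 8 values {1, 2, 3, 4, 5, 6, 7, 8}, so each is used; only position 2 can be 5, hence position 2 = 5.
The 7 still-open variables draw from only 7 values {1, 2, 3, 4, 6, 7, 8}, so each is used; only position 4 can be 6, hence position 4 = 6.
Among the 6 still-open variables, 7 fits only position 3 (and all 6 values in {1, 2, 3, 4, 7, 8} must be used), so position 3 = 7.

position 3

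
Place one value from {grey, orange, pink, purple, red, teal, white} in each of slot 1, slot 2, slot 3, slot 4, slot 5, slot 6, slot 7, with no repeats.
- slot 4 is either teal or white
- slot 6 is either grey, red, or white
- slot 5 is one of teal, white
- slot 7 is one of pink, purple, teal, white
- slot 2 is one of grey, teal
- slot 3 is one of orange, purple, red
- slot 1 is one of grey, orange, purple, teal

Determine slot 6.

red

The 7 variables draw from only 7 values {grey, orange, pink, purple, red, teal, white}, so each is used; only slot 7 can be pink, hence slot 7 = pink.
The 2 variables slot 4 and slot 5 are confined to {teal, white}, which locks those values in; drop them from slot 1, slot 2, slot 6.
slot 2's domain is down to {grey}, so slot 2 = grey. Eliminate grey elsewhere: slot 1, slot 6.
So slot 6 = red.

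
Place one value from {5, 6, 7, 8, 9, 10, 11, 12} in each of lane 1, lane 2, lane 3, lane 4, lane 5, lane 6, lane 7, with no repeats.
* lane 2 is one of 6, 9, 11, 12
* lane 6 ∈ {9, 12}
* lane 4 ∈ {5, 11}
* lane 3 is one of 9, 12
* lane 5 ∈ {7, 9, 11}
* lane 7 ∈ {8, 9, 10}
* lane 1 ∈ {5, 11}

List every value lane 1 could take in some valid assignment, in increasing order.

lane 1 and lane 4 between them cover only {5, 11} — a naked pair. Remove those values from lane 2, lane 5.
lane 3 and lane 6 between them cover only {9, 12} — a naked pair. Remove those values from lane 2, lane 5, lane 7.
lane 2's domain is down to {6}, so lane 2 = 6.
That leaves lane 5 = 7.
No further eliminations apply; lane 1 can still be any of 5, 11.

5, 11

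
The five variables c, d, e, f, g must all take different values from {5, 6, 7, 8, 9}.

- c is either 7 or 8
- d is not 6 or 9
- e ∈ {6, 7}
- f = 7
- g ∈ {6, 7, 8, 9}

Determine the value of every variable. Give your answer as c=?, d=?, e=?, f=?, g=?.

c=8, d=5, e=6, f=7, g=9

f must be 7 (only option left). So c, d, e, g can't be 7.
c has just one choice, so c = 8. Eliminate 8 elsewhere: d, g.
d's domain is down to {5}, so d = 5.
e's domain is down to {6}, so e = 6. Strike 6 from g.
g has just one choice, so g = 9.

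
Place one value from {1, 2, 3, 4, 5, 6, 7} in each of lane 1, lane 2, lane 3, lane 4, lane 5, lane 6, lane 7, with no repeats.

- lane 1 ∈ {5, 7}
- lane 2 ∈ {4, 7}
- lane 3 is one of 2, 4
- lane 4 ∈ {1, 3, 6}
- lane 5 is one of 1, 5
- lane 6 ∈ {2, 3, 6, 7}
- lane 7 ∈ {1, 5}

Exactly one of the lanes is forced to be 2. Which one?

The 2 variables lane 5 and lane 7 are confined to {1, 5}, which locks those values in; drop them from lane 1, lane 4.
That leaves lane 1 = 7. So lane 2, lane 6 can't be 7.
lane 2's domain is down to {4}, so lane 2 = 4. Strike 4 from lane 3.

lane 3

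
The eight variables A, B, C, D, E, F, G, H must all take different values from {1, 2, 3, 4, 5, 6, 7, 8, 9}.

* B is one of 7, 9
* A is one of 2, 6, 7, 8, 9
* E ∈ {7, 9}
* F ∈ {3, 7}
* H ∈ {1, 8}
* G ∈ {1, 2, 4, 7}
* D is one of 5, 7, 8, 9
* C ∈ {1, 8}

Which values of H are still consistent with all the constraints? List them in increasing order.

B and E between them cover only {7, 9} — a naked pair. Remove those values from A, D, F, G.
F's domain is down to {3}, so F = 3.
The 2 variables C and H are confined to {1, 8}, which locks those values in; drop them from A, D, G.
That leaves D = 5.
No further eliminations apply; H can still be any of 1, 8.

1, 8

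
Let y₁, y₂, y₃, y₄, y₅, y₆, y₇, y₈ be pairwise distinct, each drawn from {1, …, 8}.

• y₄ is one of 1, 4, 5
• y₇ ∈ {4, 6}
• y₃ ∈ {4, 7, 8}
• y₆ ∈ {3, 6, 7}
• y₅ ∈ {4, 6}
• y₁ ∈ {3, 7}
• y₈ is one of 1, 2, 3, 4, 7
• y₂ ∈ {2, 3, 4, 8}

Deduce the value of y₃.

The 8 variables together cover exactly {1, 2, 3, 4, 5, 6, 7, 8} — 8 values for 8 variables — and 5 appears only in y₄'s list, so y₄ = 5.
The 7 still-open variables draw from only 7 values {1, 2, 3, 4, 6, 7, 8}, so each is used; only y₈ can be 1, hence y₈ = 1.
The 6 still-open variables together cover exactly {2, 3, 4, 6, 7, 8} — 6 values for 6 variables — and 2 appears only in y₂'s list, so y₂ = 2.
The 5 still-open variables draw from only 5 values {3, 4, 6, 7, 8}, so each is used; only y₃ can be 8, hence y₃ = 8.

8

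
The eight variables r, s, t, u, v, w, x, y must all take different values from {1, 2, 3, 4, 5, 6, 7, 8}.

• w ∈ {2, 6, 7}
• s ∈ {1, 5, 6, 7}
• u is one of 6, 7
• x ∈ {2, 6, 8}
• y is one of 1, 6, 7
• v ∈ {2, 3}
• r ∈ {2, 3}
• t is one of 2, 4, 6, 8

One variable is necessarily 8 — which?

x

The 8 variables draw from only 8 values {1, 2, 3, 4, 5, 6, 7, 8}, so each is used; only t can be 4, hence t = 4.
The 7 still-open variables draw from only 7 values {1, 2, 3, 5, 6, 7, 8}, so each is used; only s can be 5, hence s = 5.
The 6 still-open variables draw from only 6 values {1, 2, 3, 6, 7, 8}, so each is used; only y can be 1, hence y = 1.
The 5 still-open variables together cover exactly {2, 3, 6, 7, 8} — 5 values for 5 variables — and 8 appears only in x's list, so x = 8.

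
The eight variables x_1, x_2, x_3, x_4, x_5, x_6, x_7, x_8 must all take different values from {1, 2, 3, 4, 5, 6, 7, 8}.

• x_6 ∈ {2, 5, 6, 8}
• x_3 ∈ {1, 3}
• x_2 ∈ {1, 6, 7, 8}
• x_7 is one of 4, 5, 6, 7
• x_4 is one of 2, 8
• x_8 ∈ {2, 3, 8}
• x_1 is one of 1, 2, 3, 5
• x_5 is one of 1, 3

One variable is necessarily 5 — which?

The 8 variables draw from only 8 values {1, 2, 3, 4, 5, 6, 7, 8}, so each is used; only x_7 can be 4, hence x_7 = 4.
Among the 7 still-open variables, 7 fits only x_2 (and all 7 values in {1, 2, 3, 5, 6, 7, 8} must be used), so x_2 = 7.
The 6 still-open variables together cover exactly {1, 2, 3, 5, 6, 8} — 6 values for 6 variables — and 6 appears only in x_6's list, so x_6 = 6.
The 5 still-open variables draw from only 5 values {1, 2, 3, 5, 8}, so each is used; only x_1 can be 5, hence x_1 = 5.

x_1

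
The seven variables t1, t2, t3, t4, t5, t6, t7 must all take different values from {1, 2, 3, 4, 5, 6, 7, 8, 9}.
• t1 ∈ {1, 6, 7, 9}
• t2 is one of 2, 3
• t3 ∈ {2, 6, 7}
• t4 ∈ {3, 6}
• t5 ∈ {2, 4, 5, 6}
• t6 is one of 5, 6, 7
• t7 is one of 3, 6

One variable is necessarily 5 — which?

t6

The 2 variables t4 and t7 are confined to {3, 6}, which locks those values in; drop them from t1, t2, t3, t5, t6.
t2 has just one choice, so t2 = 2. So t3, t5 can't be 2.
t3 has just one choice, so t3 = 7. So t1, t6 can't be 7.
So 5 goes to t6.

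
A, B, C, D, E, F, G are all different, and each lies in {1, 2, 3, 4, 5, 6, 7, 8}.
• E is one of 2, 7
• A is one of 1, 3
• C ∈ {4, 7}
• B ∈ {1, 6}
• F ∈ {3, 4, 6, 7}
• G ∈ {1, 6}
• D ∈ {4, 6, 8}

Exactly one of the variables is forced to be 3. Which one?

A

The 7 variables together cover exactly {1, 2, 3, 4, 6, 7, 8} — 7 values for 7 variables — and 2 appears only in E's list, so E = 2.
The 6 still-open variables together cover exactly {1, 3, 4, 6, 7, 8} — 6 values for 6 variables — and 8 appears only in D's list, so D = 8.
The 2 variables B and G are confined to {1, 6}, which locks those values in; drop them from A, F.
So 3 goes to A.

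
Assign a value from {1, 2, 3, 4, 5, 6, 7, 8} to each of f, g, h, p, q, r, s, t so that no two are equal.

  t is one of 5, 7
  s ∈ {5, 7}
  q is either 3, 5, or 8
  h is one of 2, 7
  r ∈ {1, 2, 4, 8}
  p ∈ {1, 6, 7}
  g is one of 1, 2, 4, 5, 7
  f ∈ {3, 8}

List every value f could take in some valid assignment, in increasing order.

Among the 8 variables, 6 fits only p (and all 8 values in {1, 2, 3, 4, 5, 6, 7, 8} must be used), so p = 6.
s and t share exactly the 2 values {5, 7}; by pigeonhole those values go to them, so strike 5, 7 from g, h, q.
h has just one choice, so h = 2. Remove 2 from g, r.
The 2 variables f and q are confined to {3, 8}, which locks those values in; drop them from r.
No further eliminations apply; f can still be any of 3, 8.

3, 8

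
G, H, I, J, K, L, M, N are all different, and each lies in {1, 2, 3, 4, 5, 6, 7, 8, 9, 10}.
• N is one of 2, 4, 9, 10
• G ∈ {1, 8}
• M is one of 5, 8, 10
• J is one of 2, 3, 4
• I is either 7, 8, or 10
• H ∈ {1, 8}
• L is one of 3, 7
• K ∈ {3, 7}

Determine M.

5

G and H share exactly the 2 values {1, 8}; by pigeonhole those values go to them, so strike 1, 8 from I, M.
K and L share exactly the 2 values {3, 7}; by pigeonhole those values go to them, so strike 3, 7 from I, J.
I's domain is down to {10}, so I = 10. Eliminate 10 elsewhere: M, N.
So M = 5.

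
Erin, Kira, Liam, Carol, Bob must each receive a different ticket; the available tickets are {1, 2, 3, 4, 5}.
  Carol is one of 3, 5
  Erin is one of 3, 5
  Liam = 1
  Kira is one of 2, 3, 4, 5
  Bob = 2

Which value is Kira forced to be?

4

Liam has just one choice, so Liam = 1.
Bob must be 2 (only option left). So Kira can't be 2.
Among the 3 still-open variables, 4 fits only Kira (and all 3 values in {3, 4, 5} must be used), so Kira = 4.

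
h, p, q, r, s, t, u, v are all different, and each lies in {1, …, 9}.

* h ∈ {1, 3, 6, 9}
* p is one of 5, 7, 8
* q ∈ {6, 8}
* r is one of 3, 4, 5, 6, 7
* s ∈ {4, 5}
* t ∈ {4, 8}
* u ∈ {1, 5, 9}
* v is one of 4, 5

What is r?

s and v share exactly the 2 values {4, 5}; by pigeonhole those values go to them, so strike 4, 5 from p, r, t, u.
That leaves t = 8. Strike 8 from p, q.
p must be 7 (only option left). So r can't be 7.
q has just one choice, so q = 6. Remove 6 from h, r.
So r = 3.

3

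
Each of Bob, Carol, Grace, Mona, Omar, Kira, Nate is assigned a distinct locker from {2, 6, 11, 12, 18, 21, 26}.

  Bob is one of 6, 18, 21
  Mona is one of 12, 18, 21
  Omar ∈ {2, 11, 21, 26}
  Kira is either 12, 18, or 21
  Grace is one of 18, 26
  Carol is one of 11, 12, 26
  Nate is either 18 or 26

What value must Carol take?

The 7 variables together cover exactly {2, 6, 11, 12, 18, 21, 26} — 7 values for 7 variables — and 2 appears only in Omar's list, so Omar = 2.
Among the 6 still-open variables, 6 fits only Bob (and all 6 values in {6, 11, 12, 18, 21, 26} must be used), so Bob = 6.
Among the 5 still-open variables, 11 fits only Carol (and all 5 values in {11, 12, 18, 21, 26} must be used), so Carol = 11.

11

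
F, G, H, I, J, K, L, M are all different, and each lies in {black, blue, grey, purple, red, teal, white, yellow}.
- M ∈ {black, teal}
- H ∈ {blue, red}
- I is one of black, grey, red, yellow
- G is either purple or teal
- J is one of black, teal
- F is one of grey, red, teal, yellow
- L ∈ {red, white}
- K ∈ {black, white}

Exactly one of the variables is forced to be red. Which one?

L

The 8 variables together cover exactly {black, blue, grey, purple, red, teal, white, yellow} — 8 values for 8 variables — and blue appears only in H's list, so H = blue.
The 7 still-open variables draw from only 7 values {black, grey, purple, red, teal, white, yellow}, so each is used; only G can be purple, hence G = purple.
The 2 variables J and M are confined to {black, teal}, which locks those values in; drop them from F, I, K.
That leaves K = white. So L can't be white.
So red goes to L.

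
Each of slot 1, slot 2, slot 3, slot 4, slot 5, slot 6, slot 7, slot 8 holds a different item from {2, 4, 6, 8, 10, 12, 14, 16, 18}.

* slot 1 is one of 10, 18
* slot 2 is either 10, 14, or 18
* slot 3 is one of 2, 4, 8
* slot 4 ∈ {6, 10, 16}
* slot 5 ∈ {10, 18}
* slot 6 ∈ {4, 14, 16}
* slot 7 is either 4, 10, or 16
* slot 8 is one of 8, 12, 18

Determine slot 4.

slot 1 and slot 5 between them cover only {10, 18} — a naked pair. Remove those values from slot 2, slot 4, slot 7, slot 8.
That leaves slot 2 = 14. Eliminate 14 elsewhere: slot 6.
The 2 variables slot 6 and slot 7 are confined to {4, 16}, which locks those values in; drop them from slot 3, slot 4.
So slot 4 = 6.

6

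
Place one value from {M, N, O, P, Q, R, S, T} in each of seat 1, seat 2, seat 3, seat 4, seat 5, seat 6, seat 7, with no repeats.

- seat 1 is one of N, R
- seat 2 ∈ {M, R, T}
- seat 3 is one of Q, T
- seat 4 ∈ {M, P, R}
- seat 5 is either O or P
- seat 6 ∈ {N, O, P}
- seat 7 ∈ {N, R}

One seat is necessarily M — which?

seat 4

The 7 variables together cover exactly {M, N, O, P, Q, R, T} — 7 values for 7 variables — and Q appears only in seat 3's list, so seat 3 = Q.
Among the 6 still-open variables, T fits only seat 2 (and all 6 values in {M, N, O, P, R, T} must be used), so seat 2 = T.
Among the 5 still-open variables, M fits only seat 4 (and all 5 values in {M, N, O, P, R} must be used), so seat 4 = M.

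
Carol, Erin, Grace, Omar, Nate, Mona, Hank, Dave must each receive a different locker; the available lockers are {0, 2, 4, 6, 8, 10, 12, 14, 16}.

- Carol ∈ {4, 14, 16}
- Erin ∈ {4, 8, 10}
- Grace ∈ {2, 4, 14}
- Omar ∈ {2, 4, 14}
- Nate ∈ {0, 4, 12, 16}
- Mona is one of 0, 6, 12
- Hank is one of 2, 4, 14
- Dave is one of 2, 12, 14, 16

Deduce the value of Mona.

6

The 3 variables Grace, Omar, Hank are confined to {2, 4, 14}, which locks those values in; drop them from Carol, Erin, Nate, Dave.
That leaves Carol = 16. Eliminate 16 elsewhere: Nate, Dave.
Dave's domain is down to {12}, so Dave = 12. Eliminate 12 elsewhere: Nate, Mona.
Nate has just one choice, so Nate = 0. Eliminate 0 elsewhere: Mona.
So Mona = 6.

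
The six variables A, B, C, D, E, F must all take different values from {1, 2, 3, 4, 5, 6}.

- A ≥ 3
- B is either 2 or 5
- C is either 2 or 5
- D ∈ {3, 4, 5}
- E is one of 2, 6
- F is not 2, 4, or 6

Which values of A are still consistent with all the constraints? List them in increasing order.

Among the 6 variables, 1 fits only F (and all 6 values in {1, 2, 3, 4, 5, 6} must be used), so F = 1.
The 2 variables B and C are confined to {2, 5}, which locks those values in; drop them from A, D, E.
E has just one choice, so E = 6. So A can't be 6.
No further eliminations apply; A can still be any of 3, 4.

3, 4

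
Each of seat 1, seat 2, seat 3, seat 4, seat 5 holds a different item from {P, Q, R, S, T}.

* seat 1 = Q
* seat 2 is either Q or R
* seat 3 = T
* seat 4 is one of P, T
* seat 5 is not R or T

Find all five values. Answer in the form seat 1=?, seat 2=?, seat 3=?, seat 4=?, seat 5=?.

seat 1=Q, seat 2=R, seat 3=T, seat 4=P, seat 5=S

seat 1 has just one choice, so seat 1 = Q. So seat 2, seat 5 can't be Q.
seat 2 has just one choice, so seat 2 = R.
seat 3 has just one choice, so seat 3 = T. Eliminate T elsewhere: seat 4.
That leaves seat 4 = P. So seat 5 can't be P.
seat 5 has just one choice, so seat 5 = S.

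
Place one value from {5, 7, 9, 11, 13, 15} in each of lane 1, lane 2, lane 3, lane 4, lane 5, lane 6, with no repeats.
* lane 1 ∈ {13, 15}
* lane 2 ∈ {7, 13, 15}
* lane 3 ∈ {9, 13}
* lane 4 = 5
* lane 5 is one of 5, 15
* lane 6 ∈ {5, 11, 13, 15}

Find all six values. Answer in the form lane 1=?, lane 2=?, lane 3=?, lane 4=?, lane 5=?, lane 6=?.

lane 4 has just one choice, so lane 4 = 5. Eliminate 5 elsewhere: lane 5, lane 6.
lane 5 must be 15 (only option left). So lane 1, lane 2, lane 6 can't be 15.
lane 1 must be 13 (only option left). Strike 13 from lane 2, lane 3, lane 6.
lane 2's domain is down to {7}, so lane 2 = 7.
That leaves lane 3 = 9.
That leaves lane 6 = 11.

lane 1=13, lane 2=7, lane 3=9, lane 4=5, lane 5=15, lane 6=11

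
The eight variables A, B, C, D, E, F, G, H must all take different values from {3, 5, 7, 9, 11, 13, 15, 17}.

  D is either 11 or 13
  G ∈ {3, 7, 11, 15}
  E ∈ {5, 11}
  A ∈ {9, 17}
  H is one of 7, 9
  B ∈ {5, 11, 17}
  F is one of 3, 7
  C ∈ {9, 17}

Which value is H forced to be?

Among the 8 variables, 13 fits only D (and all 8 values in {3, 5, 7, 9, 11, 13, 15, 17} must be used), so D = 13.
The 7 still-open variables together cover exactly {3, 5, 7, 9, 11, 15, 17} — 7 values for 7 variables — and 15 appears only in G's list, so G = 15.
The 6 still-open variables together cover exactly {3, 5, 7, 9, 11, 17} — 6 values for 6 variables — and 3 appears only in F's list, so F = 3.
The 5 still-open variables draw from only 5 values {5, 7, 9, 11, 17}, so each is used; only H can be 7, hence H = 7.

7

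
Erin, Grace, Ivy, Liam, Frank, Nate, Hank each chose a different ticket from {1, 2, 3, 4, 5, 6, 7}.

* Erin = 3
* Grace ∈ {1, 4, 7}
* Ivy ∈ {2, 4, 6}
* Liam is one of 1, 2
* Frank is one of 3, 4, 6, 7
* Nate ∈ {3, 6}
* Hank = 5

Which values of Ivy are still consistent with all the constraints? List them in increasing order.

Erin must be 3 (only option left). Strike 3 from Frank, Nate.
That leaves Nate = 6. Remove 6 from Ivy, Frank.
Hank has just one choice, so Hank = 5.
No further eliminations apply; Ivy can still be any of 2, 4.

2, 4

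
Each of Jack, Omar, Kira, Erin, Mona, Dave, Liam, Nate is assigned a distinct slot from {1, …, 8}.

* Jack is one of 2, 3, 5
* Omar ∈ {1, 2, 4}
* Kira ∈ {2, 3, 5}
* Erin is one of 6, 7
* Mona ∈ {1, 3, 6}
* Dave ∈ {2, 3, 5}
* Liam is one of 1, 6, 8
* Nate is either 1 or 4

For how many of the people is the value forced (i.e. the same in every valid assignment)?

Among the 8 variables, 7 fits only Erin (and all 8 values in {1, 2, 3, 4, 5, 6, 7, 8} must be used), so Erin = 7.
The 7 still-open variables together cover exactly {1, 2, 3, 4, 5, 6, 8} — 7 values for 7 variables — and 8 appears only in Liam's list, so Liam = 8.
The 6 still-open variables together cover exactly {1, 2, 3, 4, 5, 6} — 6 values for 6 variables — and 6 appears only in Mona's list, so Mona = 6.
Jack, Kira, Dave between them cover only {2, 3, 5} — a naked triple. Remove those values from Omar.
Determined: Erin=7, Mona=6, Liam=8. The other people each still have more than one consistent value. That makes 3.

3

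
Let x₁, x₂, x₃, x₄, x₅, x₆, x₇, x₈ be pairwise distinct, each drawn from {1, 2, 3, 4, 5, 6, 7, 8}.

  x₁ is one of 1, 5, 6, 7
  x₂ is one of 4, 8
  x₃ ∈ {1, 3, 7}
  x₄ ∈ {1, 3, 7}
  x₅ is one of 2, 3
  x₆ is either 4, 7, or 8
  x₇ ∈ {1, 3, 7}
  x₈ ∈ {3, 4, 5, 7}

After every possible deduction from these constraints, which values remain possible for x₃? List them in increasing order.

1, 3, 7

The 8 variables together cover exactly {1, 2, 3, 4, 5, 6, 7, 8} — 8 values for 8 variables — and 2 appears only in x₅'s list, so x₅ = 2.
Among the 7 still-open variables, 6 fits only x₁ (and all 7 values in {1, 3, 4, 5, 6, 7, 8} must be used), so x₁ = 6.
The 6 still-open variables together cover exactly {1, 3, 4, 5, 7, 8} — 6 values for 6 variables — and 5 appears only in x₈'s list, so x₈ = 5.
x₃, x₄, x₇ between them cover only {1, 3, 7} — a naked triple. Remove those values from x₆.
No further eliminations apply; x₃ can still be any of 1, 3, 7.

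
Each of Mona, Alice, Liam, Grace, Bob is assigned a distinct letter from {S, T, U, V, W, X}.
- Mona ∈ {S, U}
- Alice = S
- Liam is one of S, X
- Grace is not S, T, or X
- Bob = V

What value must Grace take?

Alice has just one choice, so Alice = S. So Mona, Liam can't be S.
Liam has just one choice, so Liam = X.
Bob's domain is down to {V}, so Bob = V. Strike V from Grace.
That leaves Mona = U. Remove U from Grace.
So Grace = W.

W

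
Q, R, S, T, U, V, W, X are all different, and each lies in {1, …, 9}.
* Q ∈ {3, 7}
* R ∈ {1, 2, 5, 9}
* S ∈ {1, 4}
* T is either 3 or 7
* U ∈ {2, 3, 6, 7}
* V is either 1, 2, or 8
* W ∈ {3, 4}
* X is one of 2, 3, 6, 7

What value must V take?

Q and T share exactly the 2 values {3, 7}; by pigeonhole those values go to them, so strike 3, 7 from U, W, X.
W has just one choice, so W = 4. Eliminate 4 elsewhere: S.
S has just one choice, so S = 1. So R, V can't be 1.
U and X share exactly the 2 values {2, 6}; by pigeonhole those values go to them, so strike 2, 6 from R, V.
So V = 8.

8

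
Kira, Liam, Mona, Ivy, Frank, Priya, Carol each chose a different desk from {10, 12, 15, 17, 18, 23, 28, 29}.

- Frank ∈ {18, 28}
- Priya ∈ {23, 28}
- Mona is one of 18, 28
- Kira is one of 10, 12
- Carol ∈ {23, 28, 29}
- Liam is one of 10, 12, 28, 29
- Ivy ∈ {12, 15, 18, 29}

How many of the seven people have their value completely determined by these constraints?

The 7 variables together cover exactly {10, 12, 15, 18, 23, 28, 29} — 7 values for 7 variables — and 15 appears only in Ivy's list, so Ivy = 15.
Mona and Frank between them cover only {18, 28} — a naked pair. Remove those values from Liam, Priya, Carol.
Priya must be 23 (only option left). Remove 23 from Carol.
Carol's domain is down to {29}, so Carol = 29. Eliminate 29 elsewhere: Liam.
Determined: Ivy=15, Priya=23, Carol=29. The other people each still have more than one consistent value. That makes 3.

3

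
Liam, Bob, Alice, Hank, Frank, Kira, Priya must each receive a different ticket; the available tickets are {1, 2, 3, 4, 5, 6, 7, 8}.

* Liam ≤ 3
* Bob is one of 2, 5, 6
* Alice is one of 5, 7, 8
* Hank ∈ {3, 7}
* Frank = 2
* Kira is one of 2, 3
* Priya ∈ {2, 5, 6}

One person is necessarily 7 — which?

Frank has just one choice, so Frank = 2. Eliminate 2 elsewhere: Liam, Bob, Kira, Priya.
Kira's domain is down to {3}, so Kira = 3. Strike 3 from Liam, Hank.
So 7 goes to Hank.

Hank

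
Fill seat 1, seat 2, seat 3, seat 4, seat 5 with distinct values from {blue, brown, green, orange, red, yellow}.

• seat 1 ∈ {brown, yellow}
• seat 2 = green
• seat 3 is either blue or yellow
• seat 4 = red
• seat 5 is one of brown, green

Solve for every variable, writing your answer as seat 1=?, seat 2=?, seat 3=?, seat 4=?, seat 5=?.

seat 2's domain is down to {green}, so seat 2 = green. Eliminate green elsewhere: seat 5.
seat 4 has just one choice, so seat 4 = red.
seat 5's domain is down to {brown}, so seat 5 = brown. Eliminate brown elsewhere: seat 1.
That leaves seat 1 = yellow. So seat 3 can't be yellow.
seat 3 has just one choice, so seat 3 = blue.

seat 1=yellow, seat 2=green, seat 3=blue, seat 4=red, seat 5=brown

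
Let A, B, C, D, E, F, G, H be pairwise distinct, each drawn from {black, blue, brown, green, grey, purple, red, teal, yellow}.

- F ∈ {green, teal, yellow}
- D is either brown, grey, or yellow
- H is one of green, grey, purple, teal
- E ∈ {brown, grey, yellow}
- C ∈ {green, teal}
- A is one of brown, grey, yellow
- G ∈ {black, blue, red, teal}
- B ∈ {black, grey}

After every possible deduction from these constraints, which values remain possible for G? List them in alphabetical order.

blue, red

The 3 variables A, D, E are confined to {brown, grey, yellow}, which locks those values in; drop them from B, F, H.
That leaves B = black. Remove black from G.
C and F between them cover only {green, teal} — a naked pair. Remove those values from G, H.
H must be purple (only option left).
No further eliminations apply; G can still be any of blue, red.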